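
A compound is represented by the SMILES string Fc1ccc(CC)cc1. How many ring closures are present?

1

In SMILES, each pair of matching ring-closure digits denotes one ring-closing bond; the number of such bonds equals the number of independent rings.
Ring-closure bonds here: 1.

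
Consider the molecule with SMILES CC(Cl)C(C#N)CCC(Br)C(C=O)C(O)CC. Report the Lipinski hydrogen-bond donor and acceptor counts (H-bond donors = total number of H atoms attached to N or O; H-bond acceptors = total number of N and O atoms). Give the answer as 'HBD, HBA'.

Donors: find every N or O and count the H atoms it carries.
  atom 6 (N): bond orders sum to 3 → 0 H
  atom 13 (O): bond orders sum to 2 → 0 H
  atom 15 (O): bond orders sum to 1 → 1 H
Lipinski HBD = 1.
Acceptors: N atoms = 1, O atoms = 2 → HBA = 3.

1, 3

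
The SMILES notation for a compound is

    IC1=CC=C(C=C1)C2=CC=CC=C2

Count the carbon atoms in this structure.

Count every carbon token in the SMILES (each C, including those in ring-closure positions and inside branches).
Carbon count: 12.

12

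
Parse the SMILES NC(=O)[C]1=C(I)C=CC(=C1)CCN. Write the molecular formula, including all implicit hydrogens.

C9H11IN2O

Walk through each heavy atom and fill implicit hydrogens from standard valence (C 4, N 3, O 2, S 2, halogen 1):
  atom 1: N, bond orders sum to 1 (valence 3) → 2 H
  atom 2: C, bond orders sum to 4 (valence 4) → 0 H
  atom 3: O, bond orders sum to 2 (valence 2) → 0 H
  atom 4: C with explicit H count 0
  atom 5: C, bond orders sum to 4 (valence 4) → 0 H
  atom 6: I (halogen, monovalent) → 0 H
  atom 7: C, bond orders sum to 3 (valence 4) → 1 H
  atom 8: C, bond orders sum to 3 (valence 4) → 1 H
  atom 9: C, bond orders sum to 4 (valence 4) → 0 H
  atom 10: C, bond orders sum to 3 (valence 4) → 1 H
  atom 11: C, bond orders sum to 2 (valence 4) → 2 H
  atom 12: C, bond orders sum to 2 (valence 4) → 2 H
  atom 13: N, bond orders sum to 1 (valence 3) → 2 H
Totals → C:9, H:11, I:1, N:2, O:1.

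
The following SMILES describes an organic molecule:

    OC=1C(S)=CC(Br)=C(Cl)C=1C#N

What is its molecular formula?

C7H3BrClNOS

Walk through each heavy atom and fill implicit hydrogens from standard valence (C 4, N 3, O 2, S 2, halogen 1):
  atom 1: O, bond orders sum to 1 (valence 2) → 1 H
  atom 2: C, bond orders sum to 4 (valence 4) → 0 H
  atom 3: C, bond orders sum to 4 (valence 4) → 0 H
  atom 4: S, bond orders sum to 1 (valence 2) → 1 H
  atom 5: C, bond orders sum to 3 (valence 4) → 1 H
  atom 6: C, bond orders sum to 4 (valence 4) → 0 H
  atom 7: Br (halogen, monovalent) → 0 H
  atom 8: C, bond orders sum to 4 (valence 4) → 0 H
  atom 9: Cl (halogen, monovalent) → 0 H
  atom 10: C, bond orders sum to 4 (valence 4) → 0 H
  atom 11: C, bond orders sum to 4 (valence 4) → 0 H
  atom 12: N, bond orders sum to 3 (valence 3) → 0 H
Totals → C:7, H:3, Br:1, Cl:1, N:1, O:1, S:1.
In Hill order: C7H3BrClNOS.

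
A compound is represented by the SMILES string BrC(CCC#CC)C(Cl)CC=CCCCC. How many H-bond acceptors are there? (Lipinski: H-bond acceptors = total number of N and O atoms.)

0

N atoms: 0; O atoms: 0.
Lipinski HBA = 0 + 0 = 0.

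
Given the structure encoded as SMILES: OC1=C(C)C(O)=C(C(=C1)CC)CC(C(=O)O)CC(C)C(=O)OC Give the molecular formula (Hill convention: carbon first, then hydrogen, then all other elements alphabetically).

C17H24O6

Walk through each heavy atom and fill implicit hydrogens from standard valence (C 4, N 3, O 2, S 2, halogen 1):
  atom 1: O, bond orders sum to 1 (valence 2) → 1 H
  atom 2: C, bond orders sum to 4 (valence 4) → 0 H
  atom 3: C, bond orders sum to 4 (valence 4) → 0 H
  atom 4: C, bond orders sum to 1 (valence 4) → 3 H
  atom 5: C, bond orders sum to 4 (valence 4) → 0 H
  atom 6: O, bond orders sum to 1 (valence 2) → 1 H
  atom 7: C, bond orders sum to 4 (valence 4) → 0 H
  atom 8: C, bond orders sum to 4 (valence 4) → 0 H
  atom 9: C, bond orders sum to 3 (valence 4) → 1 H
  atom 10: C, bond orders sum to 2 (valence 4) → 2 H
  atom 11: C, bond orders sum to 1 (valence 4) → 3 H
  atom 12: C, bond orders sum to 2 (valence 4) → 2 H
  atom 13: C, bond orders sum to 3 (valence 4) → 1 H
  atom 14: C, bond orders sum to 4 (valence 4) → 0 H
  atom 15: O, bond orders sum to 2 (valence 2) → 0 H
  atom 16: O, bond orders sum to 1 (valence 2) → 1 H
  atom 17: C, bond orders sum to 2 (valence 4) → 2 H
  atom 18: C, bond orders sum to 3 (valence 4) → 1 H
  atom 19: C, bond orders sum to 1 (valence 4) → 3 H
  atom 20: C, bond orders sum to 4 (valence 4) → 0 H
  atom 21: O, bond orders sum to 2 (valence 2) → 0 H
  atom 22: O, bond orders sum to 2 (valence 2) → 0 H
  atom 23: C, bond orders sum to 1 (valence 4) → 3 H
Totals → C:17, H:24, O:6.
In Hill order: C17H24O6.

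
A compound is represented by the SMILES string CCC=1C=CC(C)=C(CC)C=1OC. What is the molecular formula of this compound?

Walk through each heavy atom and fill implicit hydrogens from standard valence (C 4, N 3, O 2, S 2, halogen 1):
  atom 1: C, bond orders sum to 1 (valence 4) → 3 H
  atom 2: C, bond orders sum to 2 (valence 4) → 2 H
  atom 3: C, bond orders sum to 4 (valence 4) → 0 H
  atom 4: C, bond orders sum to 3 (valence 4) → 1 H
  atom 5: C, bond orders sum to 3 (valence 4) → 1 H
  atom 6: C, bond orders sum to 4 (valence 4) → 0 H
  atom 7: C, bond orders sum to 1 (valence 4) → 3 H
  atom 8: C, bond orders sum to 4 (valence 4) → 0 H
  atom 9: C, bond orders sum to 2 (valence 4) → 2 H
  atom 10: C, bond orders sum to 1 (valence 4) → 3 H
  atom 11: C, bond orders sum to 4 (valence 4) → 0 H
  atom 12: O, bond orders sum to 2 (valence 2) → 0 H
  atom 13: C, bond orders sum to 1 (valence 4) → 3 H
Totals → C:12, H:18, O:1.
In Hill order: C12H18O.

C12H18O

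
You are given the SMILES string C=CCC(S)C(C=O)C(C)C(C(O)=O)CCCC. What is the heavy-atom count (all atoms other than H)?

18

Every atom symbol written in the SMILES (organic subset) is one heavy atom; implicit H are not written.
Heavy atoms by element → C:14, O:3, S:1.
Total: 18.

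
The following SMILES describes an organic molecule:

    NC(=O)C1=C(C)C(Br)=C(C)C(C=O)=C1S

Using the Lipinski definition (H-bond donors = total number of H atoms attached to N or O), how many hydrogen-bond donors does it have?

Donors: find every N or O and count the H atoms it carries.
  atom 1 (N): bond orders sum to 1 → 2 H
  atom 3 (O): bond orders sum to 2 → 0 H
  atom 13 (O): bond orders sum to 2 → 0 H
Lipinski HBD = 2.

2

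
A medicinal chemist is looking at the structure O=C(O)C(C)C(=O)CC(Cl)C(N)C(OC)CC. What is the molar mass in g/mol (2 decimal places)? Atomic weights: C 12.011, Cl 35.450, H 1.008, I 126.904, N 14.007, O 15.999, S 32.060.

First, the molecular formula is C11H20ClNO4 (counting implicit H from valence).
  C: 11 × 12.011 = 132.121
  Cl: 1 × 35.450 = 35.450
  H: 20 × 1.008 = 20.160
  N: 1 × 14.007 = 14.007
  O: 4 × 15.999 = 63.996
Sum: 11×12.011 + 1×35.450 + 20×1.008 + 1×14.007 + 4×15.999 = 265.734 → 265.73 g/mol.

265.73 g/mol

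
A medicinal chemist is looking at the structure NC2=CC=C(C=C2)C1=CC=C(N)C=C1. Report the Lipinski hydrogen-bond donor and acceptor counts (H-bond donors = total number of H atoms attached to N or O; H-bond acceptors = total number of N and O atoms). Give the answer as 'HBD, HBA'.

Donors: find every N or O and count the H atoms it carries.
  atom 1 (N): bond orders sum to 1 → 2 H
  atom 12 (N): bond orders sum to 1 → 2 H
Lipinski HBD = 4.
Acceptors: N atoms = 2, O atoms = 0 → HBA = 2.

4, 2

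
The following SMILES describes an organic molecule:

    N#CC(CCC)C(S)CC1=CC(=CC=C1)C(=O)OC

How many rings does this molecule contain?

1

In SMILES, each pair of matching ring-closure digits denotes one ring-closing bond; the number of such bonds equals the number of independent rings.
Ring-closure bonds here: 1.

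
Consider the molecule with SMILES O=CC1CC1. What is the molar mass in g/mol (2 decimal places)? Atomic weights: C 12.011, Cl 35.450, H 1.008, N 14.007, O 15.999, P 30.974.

70.09 g/mol

First, the molecular formula is C4H6O (counting implicit H from valence).
  C: 4 × 12.011 = 48.044
  H: 6 × 1.008 = 6.048
  O: 1 × 15.999 = 15.999
Sum: 4×12.011 + 6×1.008 + 1×15.999 = 70.091 → 70.09 g/mol.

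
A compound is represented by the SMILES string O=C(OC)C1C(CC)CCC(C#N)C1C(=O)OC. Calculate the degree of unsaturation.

Molecular formula: C13H19NO4.
DoU = (2C + 2 + N − H − X) / 2, where X is the halogen count and O/S are ignored.
    = (2·13 + 2 + 1 − 19 − 0) / 2 = 10 / 2 = 5.

5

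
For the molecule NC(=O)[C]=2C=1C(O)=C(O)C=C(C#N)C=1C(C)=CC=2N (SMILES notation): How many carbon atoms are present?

13

Count every carbon token in the SMILES (each C, including those in ring-closure positions and inside branches).
Carbon count: 13.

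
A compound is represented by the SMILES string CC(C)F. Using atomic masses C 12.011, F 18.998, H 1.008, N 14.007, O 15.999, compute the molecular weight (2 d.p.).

62.09 g/mol

First, the molecular formula is C3H7F (counting implicit H from valence).
  C: 3 × 12.011 = 36.033
  F: 1 × 18.998 = 18.998
  H: 7 × 1.008 = 7.056
Sum: 3×12.011 + 1×18.998 + 7×1.008 = 62.087 → 62.09 g/mol.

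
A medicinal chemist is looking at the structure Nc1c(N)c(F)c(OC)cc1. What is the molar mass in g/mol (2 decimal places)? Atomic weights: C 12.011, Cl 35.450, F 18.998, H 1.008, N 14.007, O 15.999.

156.16 g/mol

First, the molecular formula is C7H9FN2O (counting implicit H from valence).
  C: 7 × 12.011 = 84.077
  F: 1 × 18.998 = 18.998
  H: 9 × 1.008 = 9.072
  N: 2 × 14.007 = 28.014
  O: 1 × 15.999 = 15.999
Sum: 7×12.011 + 1×18.998 + 9×1.008 + 2×14.007 + 1×15.999 = 156.160 → 156.16 g/mol.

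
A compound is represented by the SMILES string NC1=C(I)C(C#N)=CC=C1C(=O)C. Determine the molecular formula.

Walk through each heavy atom and fill implicit hydrogens from standard valence (C 4, N 3, O 2, S 2, halogen 1):
  atom 1: N, bond orders sum to 1 (valence 3) → 2 H
  atom 2: C, bond orders sum to 4 (valence 4) → 0 H
  atom 3: C, bond orders sum to 4 (valence 4) → 0 H
  atom 4: I (halogen, monovalent) → 0 H
  atom 5: C, bond orders sum to 4 (valence 4) → 0 H
  atom 6: C, bond orders sum to 4 (valence 4) → 0 H
  atom 7: N, bond orders sum to 3 (valence 3) → 0 H
  atom 8: C, bond orders sum to 3 (valence 4) → 1 H
  atom 9: C, bond orders sum to 3 (valence 4) → 1 H
  atom 10: C, bond orders sum to 4 (valence 4) → 0 H
  atom 11: C, bond orders sum to 4 (valence 4) → 0 H
  atom 12: O, bond orders sum to 2 (valence 2) → 0 H
  atom 13: C, bond orders sum to 1 (valence 4) → 3 H
Totals → C:9, H:7, I:1, N:2, O:1.
In Hill order: C9H7IN2O.

C9H7IN2O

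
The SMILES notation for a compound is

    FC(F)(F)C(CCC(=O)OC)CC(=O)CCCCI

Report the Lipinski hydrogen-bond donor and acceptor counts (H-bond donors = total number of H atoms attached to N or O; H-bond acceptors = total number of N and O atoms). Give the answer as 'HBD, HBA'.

0, 3

Donors: find every N or O and count the H atoms it carries.
  atom 9 (O): bond orders sum to 2 → 0 H
  atom 10 (O): bond orders sum to 2 → 0 H
  atom 14 (O): bond orders sum to 2 → 0 H
Lipinski HBD = 0.
Acceptors: N atoms = 0, O atoms = 3 → HBA = 3.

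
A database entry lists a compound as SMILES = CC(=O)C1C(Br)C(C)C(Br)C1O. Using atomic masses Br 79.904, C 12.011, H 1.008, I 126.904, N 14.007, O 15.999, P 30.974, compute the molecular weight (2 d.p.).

299.99 g/mol

First, the molecular formula is C8H12Br2O2 (counting implicit H from valence).
  Br: 2 × 79.904 = 159.808
  C: 8 × 12.011 = 96.088
  H: 12 × 1.008 = 12.096
  O: 2 × 15.999 = 31.998
Sum: 2×79.904 + 8×12.011 + 12×1.008 + 2×15.999 = 299.990 → 299.99 g/mol.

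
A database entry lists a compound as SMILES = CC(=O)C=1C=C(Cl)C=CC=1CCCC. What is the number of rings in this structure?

1

In SMILES, each pair of matching ring-closure digits denotes one ring-closing bond; the number of such bonds equals the number of independent rings.
Ring-closure bonds here: 1.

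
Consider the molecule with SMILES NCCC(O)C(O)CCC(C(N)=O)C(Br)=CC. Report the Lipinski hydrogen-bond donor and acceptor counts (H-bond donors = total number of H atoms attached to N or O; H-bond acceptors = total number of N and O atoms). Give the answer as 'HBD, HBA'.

Donors: find every N or O and count the H atoms it carries.
  atom 1 (N): bond orders sum to 1 → 2 H
  atom 5 (O): bond orders sum to 1 → 1 H
  atom 7 (O): bond orders sum to 1 → 1 H
  atom 12 (N): bond orders sum to 1 → 2 H
  atom 13 (O): bond orders sum to 2 → 0 H
Lipinski HBD = 6.
Acceptors: N atoms = 2, O atoms = 3 → HBA = 5.

6, 5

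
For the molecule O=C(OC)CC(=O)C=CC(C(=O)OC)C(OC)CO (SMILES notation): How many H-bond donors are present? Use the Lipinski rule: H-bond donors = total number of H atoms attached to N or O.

Donors: find every N or O and count the H atoms it carries.
  atom 1 (O): bond orders sum to 2 → 0 H
  atom 3 (O): bond orders sum to 2 → 0 H
  atom 7 (O): bond orders sum to 2 → 0 H
  atom 12 (O): bond orders sum to 2 → 0 H
  atom 13 (O): bond orders sum to 2 → 0 H
  atom 16 (O): bond orders sum to 2 → 0 H
  atom 19 (O): bond orders sum to 1 → 1 H
Lipinski HBD = 1.

1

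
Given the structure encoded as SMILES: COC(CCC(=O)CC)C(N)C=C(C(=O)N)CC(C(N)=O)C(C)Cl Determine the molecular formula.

C16H28ClN3O4

Walk through each heavy atom and fill implicit hydrogens from standard valence (C 4, N 3, O 2, S 2, halogen 1):
  atom 1: C, bond orders sum to 1 (valence 4) → 3 H
  atom 2: O, bond orders sum to 2 (valence 2) → 0 H
  atom 3: C, bond orders sum to 3 (valence 4) → 1 H
  atom 4: C, bond orders sum to 2 (valence 4) → 2 H
  atom 5: C, bond orders sum to 2 (valence 4) → 2 H
  atom 6: C, bond orders sum to 4 (valence 4) → 0 H
  atom 7: O, bond orders sum to 2 (valence 2) → 0 H
  atom 8: C, bond orders sum to 2 (valence 4) → 2 H
  atom 9: C, bond orders sum to 1 (valence 4) → 3 H
  atom 10: C, bond orders sum to 3 (valence 4) → 1 H
  atom 11: N, bond orders sum to 1 (valence 3) → 2 H
  atom 12: C, bond orders sum to 3 (valence 4) → 1 H
  atom 13: C, bond orders sum to 4 (valence 4) → 0 H
  atom 14: C, bond orders sum to 4 (valence 4) → 0 H
  atom 15: O, bond orders sum to 2 (valence 2) → 0 H
  atom 16: N, bond orders sum to 1 (valence 3) → 2 H
  atom 17: C, bond orders sum to 2 (valence 4) → 2 H
  atom 18: C, bond orders sum to 3 (valence 4) → 1 H
  atom 19: C, bond orders sum to 4 (valence 4) → 0 H
  atom 20: N, bond orders sum to 1 (valence 3) → 2 H
  atom 21: O, bond orders sum to 2 (valence 2) → 0 H
  atom 22: C, bond orders sum to 3 (valence 4) → 1 H
  atom 23: C, bond orders sum to 1 (valence 4) → 3 H
  atom 24: Cl (halogen, monovalent) → 0 H
Totals → C:16, H:28, Cl:1, N:3, O:4.
In Hill order: C16H28ClN3O4.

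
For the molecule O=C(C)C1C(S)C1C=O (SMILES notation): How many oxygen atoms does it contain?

2

Scan the SMILES for O atoms (remember two-letter symbols like Cl and Br are single atoms).
Oxygen count: 2.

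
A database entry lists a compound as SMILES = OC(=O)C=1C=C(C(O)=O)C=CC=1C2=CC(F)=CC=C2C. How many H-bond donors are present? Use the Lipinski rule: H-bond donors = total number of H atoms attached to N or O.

Donors: find every N or O and count the H atoms it carries.
  atom 1 (O): bond orders sum to 1 → 1 H
  atom 3 (O): bond orders sum to 2 → 0 H
  atom 8 (O): bond orders sum to 1 → 1 H
  atom 9 (O): bond orders sum to 2 → 0 H
Lipinski HBD = 2.

2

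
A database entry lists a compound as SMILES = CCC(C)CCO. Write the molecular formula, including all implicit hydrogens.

Walk through each heavy atom and fill implicit hydrogens from standard valence (C 4, N 3, O 2, S 2, halogen 1):
  atom 1: C, bond orders sum to 1 (valence 4) → 3 H
  atom 2: C, bond orders sum to 2 (valence 4) → 2 H
  atom 3: C, bond orders sum to 3 (valence 4) → 1 H
  atom 4: C, bond orders sum to 1 (valence 4) → 3 H
  atom 5: C, bond orders sum to 2 (valence 4) → 2 H
  atom 6: C, bond orders sum to 2 (valence 4) → 2 H
  atom 7: O, bond orders sum to 1 (valence 2) → 1 H
Totals → C:6, H:14, O:1.
In Hill order: C6H14O.

C6H14O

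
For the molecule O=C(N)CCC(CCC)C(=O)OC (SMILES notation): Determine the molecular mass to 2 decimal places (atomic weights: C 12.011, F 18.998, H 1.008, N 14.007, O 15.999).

First, the molecular formula is C9H17NO3 (counting implicit H from valence).
  C: 9 × 12.011 = 108.099
  H: 17 × 1.008 = 17.136
  N: 1 × 14.007 = 14.007
  O: 3 × 15.999 = 47.997
Sum: 9×12.011 + 17×1.008 + 1×14.007 + 3×15.999 = 187.239 → 187.24 g/mol.

187.24 g/mol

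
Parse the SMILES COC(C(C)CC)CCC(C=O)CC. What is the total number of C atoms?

Count every carbon token in the SMILES (each C, including those in ring-closure positions and inside branches).
Carbon count: 12.

12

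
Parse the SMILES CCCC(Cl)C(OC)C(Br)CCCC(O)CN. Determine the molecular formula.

C12H25BrClNO2

Walk through each heavy atom and fill implicit hydrogens from standard valence (C 4, N 3, O 2, S 2, halogen 1):
  atom 1: C, bond orders sum to 1 (valence 4) → 3 H
  atom 2: C, bond orders sum to 2 (valence 4) → 2 H
  atom 3: C, bond orders sum to 2 (valence 4) → 2 H
  atom 4: C, bond orders sum to 3 (valence 4) → 1 H
  atom 5: Cl (halogen, monovalent) → 0 H
  atom 6: C, bond orders sum to 3 (valence 4) → 1 H
  atom 7: O, bond orders sum to 2 (valence 2) → 0 H
  atom 8: C, bond orders sum to 1 (valence 4) → 3 H
  atom 9: C, bond orders sum to 3 (valence 4) → 1 H
  atom 10: Br (halogen, monovalent) → 0 H
  atom 11: C, bond orders sum to 2 (valence 4) → 2 H
  atom 12: C, bond orders sum to 2 (valence 4) → 2 H
  atom 13: C, bond orders sum to 2 (valence 4) → 2 H
  atom 14: C, bond orders sum to 3 (valence 4) → 1 H
  atom 15: O, bond orders sum to 1 (valence 2) → 1 H
  atom 16: C, bond orders sum to 2 (valence 4) → 2 H
  atom 17: N, bond orders sum to 1 (valence 3) → 2 H
Totals → C:12, H:25, Br:1, Cl:1, N:1, O:2.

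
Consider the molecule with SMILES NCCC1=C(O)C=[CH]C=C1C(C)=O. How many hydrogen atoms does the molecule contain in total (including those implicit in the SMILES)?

13

Walk through each heavy atom and fill implicit hydrogens from standard valence (C 4, N 3, O 2, S 2, halogen 1):
  atom 1: N, bond orders sum to 1 (valence 3) → 2 H
  atom 2: C, bond orders sum to 2 (valence 4) → 2 H
  atom 3: C, bond orders sum to 2 (valence 4) → 2 H
  atom 4: C, bond orders sum to 4 (valence 4) → 0 H
  atom 5: C, bond orders sum to 4 (valence 4) → 0 H
  atom 6: O, bond orders sum to 1 (valence 2) → 1 H
  atom 7: C, bond orders sum to 3 (valence 4) → 1 H
  atom 8: C with explicit H count 1
  atom 9: C, bond orders sum to 3 (valence 4) → 1 H
  atom 10: C, bond orders sum to 4 (valence 4) → 0 H
  atom 11: C, bond orders sum to 4 (valence 4) → 0 H
  atom 12: C, bond orders sum to 1 (valence 4) → 3 H
  atom 13: O, bond orders sum to 2 (valence 2) → 0 H
Total hydrogens: 13.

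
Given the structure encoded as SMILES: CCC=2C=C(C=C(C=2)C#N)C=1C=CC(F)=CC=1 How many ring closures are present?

2

In SMILES, each pair of matching ring-closure digits denotes one ring-closing bond; the number of such bonds equals the number of independent rings.
Ring-closure bonds here: 2.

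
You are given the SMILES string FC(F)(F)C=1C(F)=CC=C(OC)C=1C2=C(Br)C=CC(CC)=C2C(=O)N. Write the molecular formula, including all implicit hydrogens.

C17H14BrF4NO2

Walk through each heavy atom and fill implicit hydrogens from standard valence (C 4, N 3, O 2, S 2, halogen 1):
  atom 1: F (halogen, monovalent) → 0 H
  atom 2: C, bond orders sum to 4 (valence 4) → 0 H
  atom 3: F (halogen, monovalent) → 0 H
  atom 4: F (halogen, monovalent) → 0 H
  atom 5: C, bond orders sum to 4 (valence 4) → 0 H
  atom 6: C, bond orders sum to 4 (valence 4) → 0 H
  atom 7: F (halogen, monovalent) → 0 H
  atom 8: C, bond orders sum to 3 (valence 4) → 1 H
  atom 9: C, bond orders sum to 3 (valence 4) → 1 H
  atom 10: C, bond orders sum to 4 (valence 4) → 0 H
  atom 11: O, bond orders sum to 2 (valence 2) → 0 H
  atom 12: C, bond orders sum to 1 (valence 4) → 3 H
  atom 13: C, bond orders sum to 4 (valence 4) → 0 H
  atom 14: C, bond orders sum to 4 (valence 4) → 0 H
  atom 15: C, bond orders sum to 4 (valence 4) → 0 H
  atom 16: Br (halogen, monovalent) → 0 H
  atom 17: C, bond orders sum to 3 (valence 4) → 1 H
  atom 18: C, bond orders sum to 3 (valence 4) → 1 H
  atom 19: C, bond orders sum to 4 (valence 4) → 0 H
  atom 20: C, bond orders sum to 2 (valence 4) → 2 H
  atom 21: C, bond orders sum to 1 (valence 4) → 3 H
  atom 22: C, bond orders sum to 4 (valence 4) → 0 H
  atom 23: C, bond orders sum to 4 (valence 4) → 0 H
  atom 24: O, bond orders sum to 2 (valence 2) → 0 H
  atom 25: N, bond orders sum to 1 (valence 3) → 2 H
Totals → C:17, H:14, Br:1, F:4, N:1, O:2.
In Hill order: C17H14BrF4NO2.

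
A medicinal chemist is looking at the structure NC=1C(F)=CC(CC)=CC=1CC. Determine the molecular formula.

C10H14FN

Walk through each heavy atom and fill implicit hydrogens from standard valence (C 4, N 3, O 2, S 2, halogen 1):
  atom 1: N, bond orders sum to 1 (valence 3) → 2 H
  atom 2: C, bond orders sum to 4 (valence 4) → 0 H
  atom 3: C, bond orders sum to 4 (valence 4) → 0 H
  atom 4: F (halogen, monovalent) → 0 H
  atom 5: C, bond orders sum to 3 (valence 4) → 1 H
  atom 6: C, bond orders sum to 4 (valence 4) → 0 H
  atom 7: C, bond orders sum to 2 (valence 4) → 2 H
  atom 8: C, bond orders sum to 1 (valence 4) → 3 H
  atom 9: C, bond orders sum to 3 (valence 4) → 1 H
  atom 10: C, bond orders sum to 4 (valence 4) → 0 H
  atom 11: C, bond orders sum to 2 (valence 4) → 2 H
  atom 12: C, bond orders sum to 1 (valence 4) → 3 H
Totals → C:10, H:14, F:1, N:1.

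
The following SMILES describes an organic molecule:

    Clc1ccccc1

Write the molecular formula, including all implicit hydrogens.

Walk through each heavy atom and fill implicit hydrogens from standard valence (C 4, N 3, O 2, S 2, halogen 1); for lowercase aromatic atoms, an aromatic c carries 1 H when it has two neighbours and 0 H with three, and aromatic n carries 0 H:
  atom 1: Cl (halogen, monovalent) → 0 H
  atom 2: aromatic c, 3 neighbours → 0 H
  atom 3: aromatic c, 2 neighbours → 1 H
  atom 4: aromatic c, 2 neighbours → 1 H
  atom 5: aromatic c, 2 neighbours → 1 H
  atom 6: aromatic c, 2 neighbours → 1 H
  atom 7: aromatic c, 2 neighbours → 1 H
Totals → C:6, H:5, Cl:1.

C6H5Cl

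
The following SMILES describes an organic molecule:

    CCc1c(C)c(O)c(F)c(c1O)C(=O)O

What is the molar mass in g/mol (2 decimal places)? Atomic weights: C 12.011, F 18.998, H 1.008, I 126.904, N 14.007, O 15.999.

214.19 g/mol

First, the molecular formula is C10H11FO4 (counting implicit H from valence).
  C: 10 × 12.011 = 120.110
  F: 1 × 18.998 = 18.998
  H: 11 × 1.008 = 11.088
  O: 4 × 15.999 = 63.996
Sum: 10×12.011 + 1×18.998 + 11×1.008 + 4×15.999 = 214.192 → 214.19 g/mol.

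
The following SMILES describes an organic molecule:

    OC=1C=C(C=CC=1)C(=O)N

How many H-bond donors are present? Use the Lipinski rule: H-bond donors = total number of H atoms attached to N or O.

3

Donors: find every N or O and count the H atoms it carries.
  atom 1 (O): bond orders sum to 1 → 1 H
  atom 9 (O): bond orders sum to 2 → 0 H
  atom 10 (N): bond orders sum to 1 → 2 H
Lipinski HBD = 3.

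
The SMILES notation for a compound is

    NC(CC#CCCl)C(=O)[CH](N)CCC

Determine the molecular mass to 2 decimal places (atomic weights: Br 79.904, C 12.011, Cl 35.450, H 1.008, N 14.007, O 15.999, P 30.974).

216.71 g/mol

First, the molecular formula is C10H17ClN2O (counting implicit H from valence).
  C: 10 × 12.011 = 120.110
  Cl: 1 × 35.450 = 35.450
  H: 17 × 1.008 = 17.136
  N: 2 × 14.007 = 28.014
  O: 1 × 15.999 = 15.999
Sum: 10×12.011 + 1×35.450 + 17×1.008 + 2×14.007 + 1×15.999 = 216.709 → 216.71 g/mol.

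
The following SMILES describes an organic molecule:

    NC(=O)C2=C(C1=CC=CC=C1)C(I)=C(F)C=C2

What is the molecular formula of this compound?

Walk through each heavy atom and fill implicit hydrogens from standard valence (C 4, N 3, O 2, S 2, halogen 1):
  atom 1: N, bond orders sum to 1 (valence 3) → 2 H
  atom 2: C, bond orders sum to 4 (valence 4) → 0 H
  atom 3: O, bond orders sum to 2 (valence 2) → 0 H
  atom 4: C, bond orders sum to 4 (valence 4) → 0 H
  atom 5: C, bond orders sum to 4 (valence 4) → 0 H
  atom 6: C, bond orders sum to 4 (valence 4) → 0 H
  atom 7: C, bond orders sum to 3 (valence 4) → 1 H
  atom 8: C, bond orders sum to 3 (valence 4) → 1 H
  atom 9: C, bond orders sum to 3 (valence 4) → 1 H
  atom 10: C, bond orders sum to 3 (valence 4) → 1 H
  atom 11: C, bond orders sum to 3 (valence 4) → 1 H
  atom 12: C, bond orders sum to 4 (valence 4) → 0 H
  atom 13: I (halogen, monovalent) → 0 H
  atom 14: C, bond orders sum to 4 (valence 4) → 0 H
  atom 15: F (halogen, monovalent) → 0 H
  atom 16: C, bond orders sum to 3 (valence 4) → 1 H
  atom 17: C, bond orders sum to 3 (valence 4) → 1 H
Totals → C:13, H:9, F:1, I:1, N:1, O:1.
In Hill order: C13H9FINO.

C13H9FINO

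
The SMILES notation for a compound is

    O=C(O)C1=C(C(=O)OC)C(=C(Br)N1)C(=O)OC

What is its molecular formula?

C9H8BrNO6

Walk through each heavy atom and fill implicit hydrogens from standard valence (C 4, N 3, O 2, S 2, halogen 1):
  atom 1: O, bond orders sum to 2 (valence 2) → 0 H
  atom 2: C, bond orders sum to 4 (valence 4) → 0 H
  atom 3: O, bond orders sum to 1 (valence 2) → 1 H
  atom 4: C, bond orders sum to 4 (valence 4) → 0 H
  atom 5: C, bond orders sum to 4 (valence 4) → 0 H
  atom 6: C, bond orders sum to 4 (valence 4) → 0 H
  atom 7: O, bond orders sum to 2 (valence 2) → 0 H
  atom 8: O, bond orders sum to 2 (valence 2) → 0 H
  atom 9: C, bond orders sum to 1 (valence 4) → 3 H
  atom 10: C, bond orders sum to 4 (valence 4) → 0 H
  atom 11: C, bond orders sum to 4 (valence 4) → 0 H
  atom 12: Br (halogen, monovalent) → 0 H
  atom 13: N, bond orders sum to 2 (valence 3) → 1 H
  atom 14: C, bond orders sum to 4 (valence 4) → 0 H
  atom 15: O, bond orders sum to 2 (valence 2) → 0 H
  atom 16: O, bond orders sum to 2 (valence 2) → 0 H
  atom 17: C, bond orders sum to 1 (valence 4) → 3 H
Totals → C:9, H:8, Br:1, N:1, O:6.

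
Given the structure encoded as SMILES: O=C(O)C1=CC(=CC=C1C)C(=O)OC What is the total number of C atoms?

10

Count every carbon token in the SMILES (each C, including those in ring-closure positions and inside branches).
Carbon count: 10.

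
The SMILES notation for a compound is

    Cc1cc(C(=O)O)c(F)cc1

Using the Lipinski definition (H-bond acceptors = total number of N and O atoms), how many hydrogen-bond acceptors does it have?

N atoms: 0; O atoms: 2.
Lipinski HBA = 0 + 2 = 2.

2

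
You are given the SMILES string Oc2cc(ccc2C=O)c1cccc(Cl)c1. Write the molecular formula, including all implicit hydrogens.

C13H9ClO2

Walk through each heavy atom and fill implicit hydrogens from standard valence (C 4, N 3, O 2, S 2, halogen 1); for lowercase aromatic atoms, an aromatic c carries 1 H when it has two neighbours and 0 H with three, and aromatic n carries 0 H:
  atom 1: O, bond orders sum to 1 (valence 2) → 1 H
  atom 2: aromatic c, 3 neighbours → 0 H
  atom 3: aromatic c, 2 neighbours → 1 H
  atom 4: aromatic c, 3 neighbours → 0 H
  atom 5: aromatic c, 2 neighbours → 1 H
  atom 6: aromatic c, 2 neighbours → 1 H
  atom 7: aromatic c, 3 neighbours → 0 H
  atom 8: C, bond orders sum to 3 (valence 4) → 1 H
  atom 9: O, bond orders sum to 2 (valence 2) → 0 H
  atom 10: aromatic c, 3 neighbours → 0 H
  atom 11: aromatic c, 2 neighbours → 1 H
  atom 12: aromatic c, 2 neighbours → 1 H
  atom 13: aromatic c, 2 neighbours → 1 H
  atom 14: aromatic c, 3 neighbours → 0 H
  atom 15: Cl (halogen, monovalent) → 0 H
  atom 16: aromatic c, 2 neighbours → 1 H
Totals → C:13, H:9, Cl:1, O:2.
In Hill order: C13H9ClO2.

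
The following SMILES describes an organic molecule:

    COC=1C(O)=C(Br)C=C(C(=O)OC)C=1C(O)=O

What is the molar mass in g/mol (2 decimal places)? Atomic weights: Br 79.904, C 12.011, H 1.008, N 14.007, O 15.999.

305.08 g/mol

First, the molecular formula is C10H9BrO6 (counting implicit H from valence).
  Br: 1 × 79.904 = 79.904
  C: 10 × 12.011 = 120.110
  H: 9 × 1.008 = 9.072
  O: 6 × 15.999 = 95.994
Sum: 1×79.904 + 10×12.011 + 9×1.008 + 6×15.999 = 305.080 → 305.08 g/mol.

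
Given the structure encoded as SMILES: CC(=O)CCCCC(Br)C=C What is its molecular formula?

C9H15BrO

Walk through each heavy atom and fill implicit hydrogens from standard valence (C 4, N 3, O 2, S 2, halogen 1):
  atom 1: C, bond orders sum to 1 (valence 4) → 3 H
  atom 2: C, bond orders sum to 4 (valence 4) → 0 H
  atom 3: O, bond orders sum to 2 (valence 2) → 0 H
  atom 4: C, bond orders sum to 2 (valence 4) → 2 H
  atom 5: C, bond orders sum to 2 (valence 4) → 2 H
  atom 6: C, bond orders sum to 2 (valence 4) → 2 H
  atom 7: C, bond orders sum to 2 (valence 4) → 2 H
  atom 8: C, bond orders sum to 3 (valence 4) → 1 H
  atom 9: Br (halogen, monovalent) → 0 H
  atom 10: C, bond orders sum to 3 (valence 4) → 1 H
  atom 11: C, bond orders sum to 2 (valence 4) → 2 H
Totals → C:9, H:15, Br:1, O:1.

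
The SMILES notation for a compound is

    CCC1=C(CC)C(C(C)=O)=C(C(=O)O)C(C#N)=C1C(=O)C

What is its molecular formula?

C16H17NO4

Walk through each heavy atom and fill implicit hydrogens from standard valence (C 4, N 3, O 2, S 2, halogen 1):
  atom 1: C, bond orders sum to 1 (valence 4) → 3 H
  atom 2: C, bond orders sum to 2 (valence 4) → 2 H
  atom 3: C, bond orders sum to 4 (valence 4) → 0 H
  atom 4: C, bond orders sum to 4 (valence 4) → 0 H
  atom 5: C, bond orders sum to 2 (valence 4) → 2 H
  atom 6: C, bond orders sum to 1 (valence 4) → 3 H
  atom 7: C, bond orders sum to 4 (valence 4) → 0 H
  atom 8: C, bond orders sum to 4 (valence 4) → 0 H
  atom 9: C, bond orders sum to 1 (valence 4) → 3 H
  atom 10: O, bond orders sum to 2 (valence 2) → 0 H
  atom 11: C, bond orders sum to 4 (valence 4) → 0 H
  atom 12: C, bond orders sum to 4 (valence 4) → 0 H
  atom 13: O, bond orders sum to 2 (valence 2) → 0 H
  atom 14: O, bond orders sum to 1 (valence 2) → 1 H
  atom 15: C, bond orders sum to 4 (valence 4) → 0 H
  atom 16: C, bond orders sum to 4 (valence 4) → 0 H
  atom 17: N, bond orders sum to 3 (valence 3) → 0 H
  atom 18: C, bond orders sum to 4 (valence 4) → 0 H
  atom 19: C, bond orders sum to 4 (valence 4) → 0 H
  atom 20: O, bond orders sum to 2 (valence 2) → 0 H
  atom 21: C, bond orders sum to 1 (valence 4) → 3 H
Totals → C:16, H:17, N:1, O:4.
In Hill order: C16H17NO4.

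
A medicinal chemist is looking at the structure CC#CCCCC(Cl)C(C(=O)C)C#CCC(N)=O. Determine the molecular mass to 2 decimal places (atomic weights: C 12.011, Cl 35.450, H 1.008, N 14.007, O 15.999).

267.75 g/mol

First, the molecular formula is C14H18ClNO2 (counting implicit H from valence).
  C: 14 × 12.011 = 168.154
  Cl: 1 × 35.450 = 35.450
  H: 18 × 1.008 = 18.144
  N: 1 × 14.007 = 14.007
  O: 2 × 15.999 = 31.998
Sum: 14×12.011 + 1×35.450 + 18×1.008 + 1×14.007 + 2×15.999 = 267.753 → 267.75 g/mol.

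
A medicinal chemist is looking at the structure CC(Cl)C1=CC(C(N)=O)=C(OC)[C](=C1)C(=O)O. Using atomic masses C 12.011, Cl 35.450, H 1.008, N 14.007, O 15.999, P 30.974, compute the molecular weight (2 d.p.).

First, the molecular formula is C11H12ClNO4 (counting implicit H from valence).
  C: 11 × 12.011 = 132.121
  Cl: 1 × 35.450 = 35.450
  H: 12 × 1.008 = 12.096
  N: 1 × 14.007 = 14.007
  O: 4 × 15.999 = 63.996
Sum: 11×12.011 + 1×35.450 + 12×1.008 + 1×14.007 + 4×15.999 = 257.670 → 257.67 g/mol.

257.67 g/mol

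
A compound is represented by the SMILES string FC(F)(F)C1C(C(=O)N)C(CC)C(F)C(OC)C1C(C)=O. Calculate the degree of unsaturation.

3

Degree of unsaturation = (number of rings) + (number of π bonds).
Ring closures in the SMILES: 1.
π bonds: 2 double bonds (each 1 DoU) → 2 DoU from unsaturation.
Total DoU = 1 + 2 = 3.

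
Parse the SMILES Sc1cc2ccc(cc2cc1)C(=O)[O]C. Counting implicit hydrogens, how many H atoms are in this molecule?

Walk through each heavy atom and fill implicit hydrogens from standard valence (C 4, N 3, O 2, S 2, halogen 1); for lowercase aromatic atoms, an aromatic c carries 1 H when it has two neighbours and 0 H with three, and aromatic n carries 0 H:
  atom 1: S, bond orders sum to 1 (valence 2) → 1 H
  atom 2: aromatic c, 3 neighbours → 0 H
  atom 3: aromatic c, 2 neighbours → 1 H
  atom 4: aromatic c, 3 neighbours → 0 H
  atom 5: aromatic c, 2 neighbours → 1 H
  atom 6: aromatic c, 2 neighbours → 1 H
  atom 7: aromatic c, 3 neighbours → 0 H
  atom 8: aromatic c, 2 neighbours → 1 H
  atom 9: aromatic c, 3 neighbours → 0 H
  atom 10: aromatic c, 2 neighbours → 1 H
  atom 11: aromatic c, 2 neighbours → 1 H
  atom 12: C, bond orders sum to 4 (valence 4) → 0 H
  atom 13: O, bond orders sum to 2 (valence 2) → 0 H
  atom 14: O with explicit H count 0
  atom 15: C, bond orders sum to 1 (valence 4) → 3 H
Total hydrogens: 10.

10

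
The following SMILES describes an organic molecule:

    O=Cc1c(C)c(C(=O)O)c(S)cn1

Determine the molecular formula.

C8H7NO3S

Walk through each heavy atom and fill implicit hydrogens from standard valence (C 4, N 3, O 2, S 2, halogen 1); for lowercase aromatic atoms, an aromatic c carries 1 H when it has two neighbours and 0 H with three, and aromatic n carries 0 H:
  atom 1: O, bond orders sum to 2 (valence 2) → 0 H
  atom 2: C, bond orders sum to 3 (valence 4) → 1 H
  atom 3: aromatic c, 3 neighbours → 0 H
  atom 4: aromatic c, 3 neighbours → 0 H
  atom 5: C, bond orders sum to 1 (valence 4) → 3 H
  atom 6: aromatic c, 3 neighbours → 0 H
  atom 7: C, bond orders sum to 4 (valence 4) → 0 H
  atom 8: O, bond orders sum to 2 (valence 2) → 0 H
  atom 9: O, bond orders sum to 1 (valence 2) → 1 H
  atom 10: aromatic c, 3 neighbours → 0 H
  atom 11: S, bond orders sum to 1 (valence 2) → 1 H
  atom 12: aromatic c, 2 neighbours → 1 H
  atom 13: aromatic n, 2 neighbours → 0 H
Totals → C:8, H:7, N:1, O:3, S:1.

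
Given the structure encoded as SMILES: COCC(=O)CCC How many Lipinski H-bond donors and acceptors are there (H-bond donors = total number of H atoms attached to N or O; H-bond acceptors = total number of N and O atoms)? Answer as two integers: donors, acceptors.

0, 2

Donors: find every N or O and count the H atoms it carries.
  atom 2 (O): bond orders sum to 2 → 0 H
  atom 5 (O): bond orders sum to 2 → 0 H
Lipinski HBD = 0.
Acceptors: N atoms = 0, O atoms = 2 → HBA = 2.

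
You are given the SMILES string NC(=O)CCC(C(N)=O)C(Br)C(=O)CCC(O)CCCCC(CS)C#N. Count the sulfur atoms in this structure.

Scan the SMILES for S atoms (remember two-letter symbols like Cl and Br are single atoms).
Sulfur count: 1.

1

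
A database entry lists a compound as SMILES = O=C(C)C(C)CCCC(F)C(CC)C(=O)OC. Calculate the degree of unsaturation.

Degree of unsaturation = (number of rings) + (number of π bonds).
Ring closures in the SMILES: 0.
π bonds: 2 double bonds (each 1 DoU) → 2 DoU from unsaturation.
Total DoU = 0 + 2 = 2.

2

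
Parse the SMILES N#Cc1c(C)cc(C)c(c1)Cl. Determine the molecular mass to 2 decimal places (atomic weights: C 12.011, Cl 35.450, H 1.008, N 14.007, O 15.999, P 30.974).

165.62 g/mol

First, the molecular formula is C9H8ClN (counting implicit H from valence).
  C: 9 × 12.011 = 108.099
  Cl: 1 × 35.450 = 35.450
  H: 8 × 1.008 = 8.064
  N: 1 × 14.007 = 14.007
Sum: 9×12.011 + 1×35.450 + 8×1.008 + 1×14.007 = 165.620 → 165.62 g/mol.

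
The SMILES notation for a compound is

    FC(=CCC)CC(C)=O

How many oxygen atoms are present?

1

Scan the SMILES for O atoms (remember two-letter symbols like Cl and Br are single atoms).
Oxygen count: 1.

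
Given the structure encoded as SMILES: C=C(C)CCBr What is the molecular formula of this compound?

Walk through each heavy atom and fill implicit hydrogens from standard valence (C 4, N 3, O 2, S 2, halogen 1):
  atom 1: C, bond orders sum to 2 (valence 4) → 2 H
  atom 2: C, bond orders sum to 4 (valence 4) → 0 H
  atom 3: C, bond orders sum to 1 (valence 4) → 3 H
  atom 4: C, bond orders sum to 2 (valence 4) → 2 H
  atom 5: C, bond orders sum to 2 (valence 4) → 2 H
  atom 6: Br (halogen, monovalent) → 0 H
Totals → C:5, H:9, Br:1.

C5H9Br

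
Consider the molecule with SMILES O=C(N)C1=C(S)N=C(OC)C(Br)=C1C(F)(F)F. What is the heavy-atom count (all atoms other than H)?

Every atom symbol written in the SMILES (organic subset) is one heavy atom; implicit H are not written.
Heavy atoms by element → Br:1, C:8, F:3, N:2, O:2, S:1.
Total: 17.

17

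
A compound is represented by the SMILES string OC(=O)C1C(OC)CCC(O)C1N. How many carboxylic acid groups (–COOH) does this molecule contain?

The carboxylic acid motif appears at heavy-atom position 2 in the SMILES.
Other groups present: 1 ether, 1 hydroxyl, 1 primary amine.
Carboxylic acid count: 1.

1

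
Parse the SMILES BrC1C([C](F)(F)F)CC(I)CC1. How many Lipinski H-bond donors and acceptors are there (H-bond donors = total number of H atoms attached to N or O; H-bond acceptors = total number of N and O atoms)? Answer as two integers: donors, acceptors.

Donors: find every N or O and count the H atoms it carries.
  (no N or O atoms present)
Lipinski HBD = 0.
Acceptors: N atoms = 0, O atoms = 0 → HBA = 0.

0, 0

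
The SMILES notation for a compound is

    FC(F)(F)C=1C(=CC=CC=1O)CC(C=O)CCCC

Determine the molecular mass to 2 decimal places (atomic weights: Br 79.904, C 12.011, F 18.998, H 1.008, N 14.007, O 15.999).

First, the molecular formula is C14H17F3O2 (counting implicit H from valence).
  C: 14 × 12.011 = 168.154
  F: 3 × 18.998 = 56.994
  H: 17 × 1.008 = 17.136
  O: 2 × 15.999 = 31.998
Sum: 14×12.011 + 3×18.998 + 17×1.008 + 2×15.999 = 274.282 → 274.28 g/mol.

274.28 g/mol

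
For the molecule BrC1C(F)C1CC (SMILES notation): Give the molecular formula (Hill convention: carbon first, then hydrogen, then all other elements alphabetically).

C5H8BrF

Walk through each heavy atom and fill implicit hydrogens from standard valence (C 4, N 3, O 2, S 2, halogen 1):
  atom 1: Br (halogen, monovalent) → 0 H
  atom 2: C, bond orders sum to 3 (valence 4) → 1 H
  atom 3: C, bond orders sum to 3 (valence 4) → 1 H
  atom 4: F (halogen, monovalent) → 0 H
  atom 5: C, bond orders sum to 3 (valence 4) → 1 H
  atom 6: C, bond orders sum to 2 (valence 4) → 2 H
  atom 7: C, bond orders sum to 1 (valence 4) → 3 H
Totals → C:5, H:8, Br:1, F:1.
In Hill order: C5H8BrF.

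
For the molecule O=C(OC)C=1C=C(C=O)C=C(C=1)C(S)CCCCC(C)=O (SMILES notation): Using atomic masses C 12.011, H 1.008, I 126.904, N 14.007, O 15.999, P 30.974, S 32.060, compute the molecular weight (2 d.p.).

308.39 g/mol

First, the molecular formula is C16H20O4S (counting implicit H from valence).
  C: 16 × 12.011 = 192.176
  H: 20 × 1.008 = 20.160
  O: 4 × 15.999 = 63.996
  S: 1 × 32.060 = 32.060
Sum: 16×12.011 + 20×1.008 + 4×15.999 + 1×32.060 = 308.392 → 308.39 g/mol.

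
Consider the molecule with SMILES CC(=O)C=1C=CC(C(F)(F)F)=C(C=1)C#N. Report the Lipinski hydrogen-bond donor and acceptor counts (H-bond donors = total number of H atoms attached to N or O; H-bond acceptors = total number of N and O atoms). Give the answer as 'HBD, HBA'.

Donors: find every N or O and count the H atoms it carries.
  atom 3 (O): bond orders sum to 2 → 0 H
  atom 15 (N): bond orders sum to 3 → 0 H
Lipinski HBD = 0.
Acceptors: N atoms = 1, O atoms = 1 → HBA = 2.

0, 2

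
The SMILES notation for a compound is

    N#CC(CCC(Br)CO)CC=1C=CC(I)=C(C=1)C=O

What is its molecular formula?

C14H15BrINO2

Walk through each heavy atom and fill implicit hydrogens from standard valence (C 4, N 3, O 2, S 2, halogen 1):
  atom 1: N, bond orders sum to 3 (valence 3) → 0 H
  atom 2: C, bond orders sum to 4 (valence 4) → 0 H
  atom 3: C, bond orders sum to 3 (valence 4) → 1 H
  atom 4: C, bond orders sum to 2 (valence 4) → 2 H
  atom 5: C, bond orders sum to 2 (valence 4) → 2 H
  atom 6: C, bond orders sum to 3 (valence 4) → 1 H
  atom 7: Br (halogen, monovalent) → 0 H
  atom 8: C, bond orders sum to 2 (valence 4) → 2 H
  atom 9: O, bond orders sum to 1 (valence 2) → 1 H
  atom 10: C, bond orders sum to 2 (valence 4) → 2 H
  atom 11: C, bond orders sum to 4 (valence 4) → 0 H
  atom 12: C, bond orders sum to 3 (valence 4) → 1 H
  atom 13: C, bond orders sum to 3 (valence 4) → 1 H
  atom 14: C, bond orders sum to 4 (valence 4) → 0 H
  atom 15: I (halogen, monovalent) → 0 H
  atom 16: C, bond orders sum to 4 (valence 4) → 0 H
  atom 17: C, bond orders sum to 3 (valence 4) → 1 H
  atom 18: C, bond orders sum to 3 (valence 4) → 1 H
  atom 19: O, bond orders sum to 2 (valence 2) → 0 H
Totals → C:14, H:15, Br:1, I:1, N:1, O:2.
In Hill order: C14H15BrINO2.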